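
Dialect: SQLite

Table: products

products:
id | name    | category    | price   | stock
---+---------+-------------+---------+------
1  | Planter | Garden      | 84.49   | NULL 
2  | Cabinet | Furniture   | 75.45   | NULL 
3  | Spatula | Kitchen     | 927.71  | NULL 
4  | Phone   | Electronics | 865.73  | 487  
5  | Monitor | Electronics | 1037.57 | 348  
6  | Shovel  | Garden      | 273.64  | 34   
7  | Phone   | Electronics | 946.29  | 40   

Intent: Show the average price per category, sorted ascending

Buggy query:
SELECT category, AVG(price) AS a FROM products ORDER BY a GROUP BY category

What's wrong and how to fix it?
Bug: GROUP BY must precede ORDER BY

Fix: Reorder: SELECT … FROM … GROUP BY … ORDER BY …

Corrected query:
SELECT category, AVG(price) AS a FROM products GROUP BY category ORDER BY a

Result:
category    | a         
------------+-----------
Furniture   | 75.45     
Garden      | 179.065   
Kitchen     | 927.71    
Electronics | 949.863333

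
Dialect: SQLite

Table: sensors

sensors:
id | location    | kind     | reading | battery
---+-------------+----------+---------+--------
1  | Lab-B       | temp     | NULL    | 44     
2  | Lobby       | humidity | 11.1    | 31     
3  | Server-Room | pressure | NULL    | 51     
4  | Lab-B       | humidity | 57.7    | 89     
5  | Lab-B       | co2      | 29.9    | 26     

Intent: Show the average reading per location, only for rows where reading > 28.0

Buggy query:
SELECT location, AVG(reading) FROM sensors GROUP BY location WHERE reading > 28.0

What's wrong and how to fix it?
Bug: Row-level WHERE must come before GROUP BY in the clause order

Fix: Move the WHERE clause before GROUP BY

Corrected query:
SELECT location, AVG(reading) FROM sensors WHERE reading > 28.0 GROUP BY location

Result:
location | AVG(reading)
---------+-------------
Lab-B    | 43.8        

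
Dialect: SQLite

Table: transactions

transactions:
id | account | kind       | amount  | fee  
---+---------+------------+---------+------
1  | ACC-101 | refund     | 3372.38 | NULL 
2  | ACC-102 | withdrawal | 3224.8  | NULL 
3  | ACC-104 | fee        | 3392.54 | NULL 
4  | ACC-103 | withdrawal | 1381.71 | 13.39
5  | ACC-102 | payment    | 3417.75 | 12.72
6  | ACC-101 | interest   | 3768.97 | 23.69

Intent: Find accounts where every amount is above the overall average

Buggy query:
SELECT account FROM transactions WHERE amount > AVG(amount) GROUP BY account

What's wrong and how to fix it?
Bug: AVG() is an aggregate; it can't sit directly in WHERE

Fix: Use a subquery for AVG and a HAVING MIN(...) filter so the condition holds for every row in the group

Corrected query:
SELECT account FROM transactions GROUP BY account HAVING MIN(amount) > (SELECT AVG(amount) FROM transactions)

Result:
account
-------
ACC-101
ACC-102
ACC-104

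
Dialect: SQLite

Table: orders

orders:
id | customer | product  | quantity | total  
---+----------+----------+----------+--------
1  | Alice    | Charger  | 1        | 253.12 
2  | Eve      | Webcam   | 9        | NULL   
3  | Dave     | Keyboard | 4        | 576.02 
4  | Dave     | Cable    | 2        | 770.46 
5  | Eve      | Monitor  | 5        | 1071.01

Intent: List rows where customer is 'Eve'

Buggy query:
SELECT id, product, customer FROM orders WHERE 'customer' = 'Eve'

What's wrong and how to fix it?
Bug: Single quotes denote string literals in SQL; the column name is being compared as a constant string

Fix: Reference the column as customer without single quotes

Corrected query:
SELECT id, product, customer FROM orders WHERE customer = 'Eve'

Result:
id | product | customer
---+---------+---------
2  | Webcam  | Eve     
5  | Monitor | Eve     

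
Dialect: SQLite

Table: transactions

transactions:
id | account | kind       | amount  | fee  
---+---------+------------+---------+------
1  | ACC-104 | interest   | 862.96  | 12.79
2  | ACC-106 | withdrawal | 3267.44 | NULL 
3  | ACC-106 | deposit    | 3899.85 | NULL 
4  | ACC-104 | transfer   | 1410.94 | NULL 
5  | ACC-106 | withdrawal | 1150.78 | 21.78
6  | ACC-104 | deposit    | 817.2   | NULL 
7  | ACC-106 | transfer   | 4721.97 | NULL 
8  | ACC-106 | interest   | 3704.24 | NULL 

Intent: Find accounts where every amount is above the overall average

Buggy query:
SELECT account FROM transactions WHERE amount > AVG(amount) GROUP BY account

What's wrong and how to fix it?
Bug: AVG() is an aggregate; it can't sit directly in WHERE

Fix: Use a subquery for AVG and a HAVING MIN(...) filter so the condition holds for every row in the group

Corrected query:
SELECT account FROM transactions GROUP BY account HAVING MIN(amount) > (SELECT AVG(amount) FROM transactions)

Result:
(no rows)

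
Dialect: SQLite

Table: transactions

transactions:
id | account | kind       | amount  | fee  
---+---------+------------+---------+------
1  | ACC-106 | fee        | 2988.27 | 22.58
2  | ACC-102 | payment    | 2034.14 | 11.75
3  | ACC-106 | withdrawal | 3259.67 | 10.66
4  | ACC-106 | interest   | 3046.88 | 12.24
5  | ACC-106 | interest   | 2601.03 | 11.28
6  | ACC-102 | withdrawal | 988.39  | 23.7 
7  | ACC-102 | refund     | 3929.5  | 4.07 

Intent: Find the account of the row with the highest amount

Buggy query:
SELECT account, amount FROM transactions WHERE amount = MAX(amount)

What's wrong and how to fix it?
Bug: WHERE is evaluated per row; an aggregate over the whole table isn't defined there

Fix: Wrap MAX in a scalar subquery so WHERE compares against a single value

Corrected query:
SELECT account, amount FROM transactions WHERE amount = (SELECT MAX(amount) FROM transactions)

Result:
account | amount
--------+-------
ACC-102 | 3929.5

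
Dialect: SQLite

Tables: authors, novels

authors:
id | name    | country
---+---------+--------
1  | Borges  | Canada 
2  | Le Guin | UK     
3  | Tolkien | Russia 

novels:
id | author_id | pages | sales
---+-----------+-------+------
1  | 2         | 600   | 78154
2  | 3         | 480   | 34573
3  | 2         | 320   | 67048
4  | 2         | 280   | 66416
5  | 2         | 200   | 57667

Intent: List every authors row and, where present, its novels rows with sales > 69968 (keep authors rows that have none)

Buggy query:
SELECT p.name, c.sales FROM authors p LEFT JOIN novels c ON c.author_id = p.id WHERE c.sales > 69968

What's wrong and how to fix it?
Bug: A WHERE condition on the right-hand table after LEFT JOIN drops unmatched parents

Fix: Move the right-table condition into the ON clause so unmatched parents are kept

Corrected query:
SELECT p.name, c.sales FROM authors p LEFT JOIN novels c ON c.author_id = p.id AND c.sales > 69968

Result:
name    | sales
--------+------
Borges  | NULL 
Le Guin | 78154
Tolkien | NULL 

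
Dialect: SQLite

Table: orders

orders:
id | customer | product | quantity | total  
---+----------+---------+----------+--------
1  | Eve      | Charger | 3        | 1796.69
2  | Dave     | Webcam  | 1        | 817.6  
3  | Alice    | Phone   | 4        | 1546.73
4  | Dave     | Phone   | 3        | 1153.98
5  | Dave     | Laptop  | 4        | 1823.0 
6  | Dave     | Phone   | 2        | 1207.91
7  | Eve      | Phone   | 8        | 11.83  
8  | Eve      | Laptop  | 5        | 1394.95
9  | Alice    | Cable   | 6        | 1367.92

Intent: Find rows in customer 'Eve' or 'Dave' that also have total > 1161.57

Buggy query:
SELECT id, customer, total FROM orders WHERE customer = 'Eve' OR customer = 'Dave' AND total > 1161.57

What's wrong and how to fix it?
Bug: AND binds tighter than OR, so this parses as customer = 'Eve' OR (customer = 'Dave' AND total > 1161.57)

Fix: Add parentheses around the OR so the AND applies to both alternatives

Corrected query:
SELECT id, customer, total FROM orders WHERE (customer = 'Eve' OR customer = 'Dave') AND total > 1161.57

Result:
id | customer | total  
---+----------+--------
1  | Eve      | 1796.69
5  | Dave     | 1823   
6  | Dave     | 1207.91
8  | Eve      | 1394.95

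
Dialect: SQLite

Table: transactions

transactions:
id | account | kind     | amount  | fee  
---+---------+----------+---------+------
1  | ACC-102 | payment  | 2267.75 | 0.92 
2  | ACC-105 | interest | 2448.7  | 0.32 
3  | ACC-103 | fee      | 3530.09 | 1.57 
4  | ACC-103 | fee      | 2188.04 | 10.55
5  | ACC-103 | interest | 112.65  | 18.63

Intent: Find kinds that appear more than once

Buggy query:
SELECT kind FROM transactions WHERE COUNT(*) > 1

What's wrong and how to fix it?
Bug: WHERE can't reference COUNT(*); aggregates are computed after WHERE

Fix: Group first, then use HAVING for the count condition

Corrected query:
SELECT kind FROM transactions GROUP BY kind HAVING COUNT(*) > 1

Result:
kind    
--------
fee     
interest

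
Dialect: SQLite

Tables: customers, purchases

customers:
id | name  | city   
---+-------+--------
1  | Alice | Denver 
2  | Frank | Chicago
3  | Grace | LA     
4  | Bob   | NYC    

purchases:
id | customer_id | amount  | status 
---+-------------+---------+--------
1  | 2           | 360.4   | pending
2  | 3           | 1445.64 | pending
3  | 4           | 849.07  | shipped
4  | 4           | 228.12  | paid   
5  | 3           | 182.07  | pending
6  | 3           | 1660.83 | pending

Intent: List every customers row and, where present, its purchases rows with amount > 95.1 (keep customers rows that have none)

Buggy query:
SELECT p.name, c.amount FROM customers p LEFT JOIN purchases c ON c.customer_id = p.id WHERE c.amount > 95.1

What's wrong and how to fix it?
Bug: Filtering c.amount in WHERE discards the NULL rows produced by LEFT JOIN, turning it into an inner join

Fix: Move the right-table condition into the ON clause so unmatched parents are kept

Corrected query:
SELECT p.name, c.amount FROM customers p LEFT JOIN purchases c ON c.customer_id = p.id AND c.amount > 95.1

Result:
name  | amount 
------+--------
Alice | NULL   
Frank | 360.4  
Grace | 182.07 
Grace | 1445.64
Grace | 1660.83
Bob   | 228.12 
Bob   | 849.07 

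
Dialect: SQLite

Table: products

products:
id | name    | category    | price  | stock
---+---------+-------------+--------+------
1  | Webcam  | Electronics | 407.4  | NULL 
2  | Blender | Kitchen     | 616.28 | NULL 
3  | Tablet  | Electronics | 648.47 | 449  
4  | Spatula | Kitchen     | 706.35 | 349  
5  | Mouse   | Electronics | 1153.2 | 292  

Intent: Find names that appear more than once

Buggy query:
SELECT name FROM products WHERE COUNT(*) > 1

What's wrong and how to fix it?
Bug: COUNT(*) is an aggregate and cannot be used in WHERE

Fix: Group first, then use HAVING for the count condition

Corrected query:
SELECT name FROM products GROUP BY name HAVING COUNT(*) > 1

Result:
(no rows)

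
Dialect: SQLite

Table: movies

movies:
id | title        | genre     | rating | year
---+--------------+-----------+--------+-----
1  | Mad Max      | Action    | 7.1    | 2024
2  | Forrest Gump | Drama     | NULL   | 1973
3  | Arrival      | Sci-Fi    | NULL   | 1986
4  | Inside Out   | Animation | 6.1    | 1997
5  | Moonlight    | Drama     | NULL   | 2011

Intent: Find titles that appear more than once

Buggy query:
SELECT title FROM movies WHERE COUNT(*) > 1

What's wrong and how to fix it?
Bug: WHERE can't reference COUNT(*); aggregates are computed after WHERE

Fix: GROUP BY title, then filter groups with HAVING COUNT(*) > 1

Corrected query:
SELECT title FROM movies GROUP BY title HAVING COUNT(*) > 1

Result:
(no rows)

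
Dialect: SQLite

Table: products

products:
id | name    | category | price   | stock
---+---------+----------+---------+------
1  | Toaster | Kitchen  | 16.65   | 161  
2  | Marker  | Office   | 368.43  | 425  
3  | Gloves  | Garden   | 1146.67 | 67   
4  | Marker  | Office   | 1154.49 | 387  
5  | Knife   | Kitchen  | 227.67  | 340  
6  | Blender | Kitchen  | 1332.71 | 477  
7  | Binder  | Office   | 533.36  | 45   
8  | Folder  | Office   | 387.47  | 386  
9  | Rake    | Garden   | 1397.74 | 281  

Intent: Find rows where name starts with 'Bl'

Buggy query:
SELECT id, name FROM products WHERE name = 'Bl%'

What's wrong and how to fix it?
Bug: Wildcards only work with LIKE; '=' treats '%' as a literal character

Fix: Replace '=' with LIKE so 'Bl%' is treated as a pattern

Corrected query:
SELECT id, name FROM products WHERE name LIKE 'Bl%'

Result:
id | name   
---+--------
6  | Blender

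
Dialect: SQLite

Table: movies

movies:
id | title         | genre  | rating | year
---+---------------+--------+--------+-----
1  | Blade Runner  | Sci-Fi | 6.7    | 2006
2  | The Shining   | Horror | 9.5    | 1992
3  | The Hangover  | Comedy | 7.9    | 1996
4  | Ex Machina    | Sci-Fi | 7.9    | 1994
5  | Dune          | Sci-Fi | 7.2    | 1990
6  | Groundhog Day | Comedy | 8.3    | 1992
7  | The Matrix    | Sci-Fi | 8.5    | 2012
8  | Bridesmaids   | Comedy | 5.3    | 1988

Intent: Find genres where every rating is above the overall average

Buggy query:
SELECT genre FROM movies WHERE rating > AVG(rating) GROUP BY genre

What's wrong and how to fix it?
Bug: AVG() is an aggregate; it can't sit directly in WHERE

Fix: Compute the overall average in a scalar subquery and compare each group's MIN against it in HAVING

Corrected query:
SELECT genre FROM movies GROUP BY genre HAVING MIN(rating) > (SELECT AVG(rating) FROM movies)

Result:
genre 
------
Horror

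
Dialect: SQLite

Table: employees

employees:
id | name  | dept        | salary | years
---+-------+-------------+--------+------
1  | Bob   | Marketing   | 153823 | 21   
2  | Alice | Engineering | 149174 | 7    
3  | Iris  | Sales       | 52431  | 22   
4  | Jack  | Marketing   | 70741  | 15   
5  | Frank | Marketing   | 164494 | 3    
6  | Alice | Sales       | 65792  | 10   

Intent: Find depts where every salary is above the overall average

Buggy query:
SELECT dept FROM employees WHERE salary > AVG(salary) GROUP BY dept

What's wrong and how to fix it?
Bug: WHERE evaluates per row before aggregation, so AVG() is unavailable

Fix: Use a subquery for AVG and a HAVING MIN(...) filter so the condition holds for every row in the group

Corrected query:
SELECT dept FROM employees GROUP BY dept HAVING MIN(salary) > (SELECT AVG(salary) FROM employees)

Result:
dept       
-----------
Engineering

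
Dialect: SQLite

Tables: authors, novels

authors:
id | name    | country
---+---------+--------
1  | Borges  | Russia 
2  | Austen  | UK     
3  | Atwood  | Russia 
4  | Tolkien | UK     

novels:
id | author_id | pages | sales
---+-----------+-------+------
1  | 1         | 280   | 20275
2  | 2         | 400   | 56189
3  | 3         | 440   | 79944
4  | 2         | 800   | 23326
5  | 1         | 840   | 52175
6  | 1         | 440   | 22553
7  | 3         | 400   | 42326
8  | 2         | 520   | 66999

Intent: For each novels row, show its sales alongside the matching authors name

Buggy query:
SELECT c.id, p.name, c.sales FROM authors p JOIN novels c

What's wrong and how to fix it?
Bug: JOIN with no ON clause produces a cartesian product; every novels row pairs with every authors row

Fix: Add ON c.author_id = p.id to the JOIN

Corrected query:
SELECT c.id, p.name, c.sales FROM authors p JOIN novels c ON c.author_id = p.id

Result:
id | name   | sales
---+--------+------
1  | Borges | 20275
2  | Austen | 56189
3  | Atwood | 79944
4  | Austen | 23326
5  | Borges | 52175
6  | Borges | 22553
7  | Atwood | 42326
8  | Austen | 66999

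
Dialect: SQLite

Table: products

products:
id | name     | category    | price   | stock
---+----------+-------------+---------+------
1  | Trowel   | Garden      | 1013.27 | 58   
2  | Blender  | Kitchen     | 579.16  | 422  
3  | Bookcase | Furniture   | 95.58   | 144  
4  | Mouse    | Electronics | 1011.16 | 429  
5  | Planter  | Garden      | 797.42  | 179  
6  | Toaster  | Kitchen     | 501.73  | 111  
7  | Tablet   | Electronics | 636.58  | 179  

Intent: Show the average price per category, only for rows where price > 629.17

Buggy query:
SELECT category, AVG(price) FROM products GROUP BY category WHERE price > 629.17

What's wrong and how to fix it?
Bug: WHERE cannot follow GROUP BY

Fix: Move the WHERE clause before GROUP BY

Corrected query:
SELECT category, AVG(price) FROM products WHERE price > 629.17 GROUP BY category

Result:
category    | AVG(price)
------------+-----------
Electronics | 823.87    
Garden      | 905.345   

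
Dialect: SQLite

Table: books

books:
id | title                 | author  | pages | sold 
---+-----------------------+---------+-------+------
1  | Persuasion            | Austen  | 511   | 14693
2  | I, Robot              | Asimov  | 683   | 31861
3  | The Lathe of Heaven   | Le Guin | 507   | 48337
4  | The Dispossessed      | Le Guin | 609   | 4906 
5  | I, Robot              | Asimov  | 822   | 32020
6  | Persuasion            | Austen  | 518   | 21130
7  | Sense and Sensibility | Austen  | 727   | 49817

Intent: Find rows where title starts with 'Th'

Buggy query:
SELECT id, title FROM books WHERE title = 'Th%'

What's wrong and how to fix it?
Bug: Wildcards only work with LIKE; '=' treats '%' as a literal character

Fix: Use LIKE for wildcard pattern matching

Corrected query:
SELECT id, title FROM books WHERE title LIKE 'Th%'

Result:
id | title              
---+--------------------
3  | The Lathe of Heaven
4  | The Dispossessed   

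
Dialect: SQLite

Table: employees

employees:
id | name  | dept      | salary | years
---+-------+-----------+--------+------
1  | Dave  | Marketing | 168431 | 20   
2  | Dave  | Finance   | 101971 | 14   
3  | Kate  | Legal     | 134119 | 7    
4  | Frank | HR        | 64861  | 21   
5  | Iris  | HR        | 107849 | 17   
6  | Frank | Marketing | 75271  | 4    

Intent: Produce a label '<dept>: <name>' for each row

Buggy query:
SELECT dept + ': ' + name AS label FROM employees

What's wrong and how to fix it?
Bug: '+' is numeric addition; on text columns SQLite converts them to 0 instead of concatenating

Fix: Use the || operator for string concatenation

Corrected query:
SELECT dept || ': ' || name AS label FROM employees

Result:
label           
----------------
Marketing: Dave 
Finance: Dave   
Legal: Kate     
HR: Frank       
HR: Iris        
Marketing: Frank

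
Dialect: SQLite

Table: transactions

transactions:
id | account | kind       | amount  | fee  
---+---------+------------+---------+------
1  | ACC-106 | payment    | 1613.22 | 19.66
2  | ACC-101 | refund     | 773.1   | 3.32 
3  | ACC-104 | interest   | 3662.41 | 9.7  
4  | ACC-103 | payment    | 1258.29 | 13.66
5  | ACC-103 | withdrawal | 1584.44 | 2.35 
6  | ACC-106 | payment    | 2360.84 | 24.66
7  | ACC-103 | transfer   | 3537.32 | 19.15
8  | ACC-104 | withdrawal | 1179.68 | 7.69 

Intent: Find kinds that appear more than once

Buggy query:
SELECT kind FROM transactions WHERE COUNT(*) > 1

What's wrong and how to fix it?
Bug: COUNT(*) is an aggregate and cannot be used in WHERE

Fix: Group first, then use HAVING for the count condition

Corrected query:
SELECT kind FROM transactions GROUP BY kind HAVING COUNT(*) > 1

Result:
kind      
----------
payment   
withdrawal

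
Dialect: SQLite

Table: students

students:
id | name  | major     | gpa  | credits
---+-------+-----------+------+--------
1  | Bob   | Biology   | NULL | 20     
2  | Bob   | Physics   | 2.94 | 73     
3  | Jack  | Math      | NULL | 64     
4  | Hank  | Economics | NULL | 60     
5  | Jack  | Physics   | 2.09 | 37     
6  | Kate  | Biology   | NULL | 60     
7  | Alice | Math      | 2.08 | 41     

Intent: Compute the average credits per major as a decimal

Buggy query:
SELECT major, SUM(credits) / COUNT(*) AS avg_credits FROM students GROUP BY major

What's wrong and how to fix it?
Bug: Both operands are integers, so '/' performs integer division and truncates

Fix: Cast one side to REAL so the division keeps the fractional part

Corrected query:
SELECT major, SUM(credits) * 1.0 / COUNT(*) AS avg_credits FROM students GROUP BY major

Result:
major     | avg_credits
----------+------------
Biology   | 40         
Economics | 60         
Math      | 52.5       
Physics   | 55         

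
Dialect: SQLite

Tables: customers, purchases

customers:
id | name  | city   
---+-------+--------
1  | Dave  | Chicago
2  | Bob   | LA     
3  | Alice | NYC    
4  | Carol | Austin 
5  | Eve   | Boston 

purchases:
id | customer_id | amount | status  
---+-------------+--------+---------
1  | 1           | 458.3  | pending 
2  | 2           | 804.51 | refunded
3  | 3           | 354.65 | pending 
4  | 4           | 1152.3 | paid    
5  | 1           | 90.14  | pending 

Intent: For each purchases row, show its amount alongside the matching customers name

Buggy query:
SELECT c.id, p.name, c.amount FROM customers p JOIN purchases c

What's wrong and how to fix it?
Bug: Missing join condition: each purchases row is matched to all customers rows instead of just its own

Fix: Add ON c.customer_id = p.id to the JOIN

Corrected query:
SELECT c.id, p.name, c.amount FROM customers p JOIN purchases c ON c.customer_id = p.id

Result:
id | name  | amount
---+-------+-------
1  | Dave  | 458.3 
2  | Bob   | 804.51
3  | Alice | 354.65
4  | Carol | 1152.3
5  | Dave  | 90.14 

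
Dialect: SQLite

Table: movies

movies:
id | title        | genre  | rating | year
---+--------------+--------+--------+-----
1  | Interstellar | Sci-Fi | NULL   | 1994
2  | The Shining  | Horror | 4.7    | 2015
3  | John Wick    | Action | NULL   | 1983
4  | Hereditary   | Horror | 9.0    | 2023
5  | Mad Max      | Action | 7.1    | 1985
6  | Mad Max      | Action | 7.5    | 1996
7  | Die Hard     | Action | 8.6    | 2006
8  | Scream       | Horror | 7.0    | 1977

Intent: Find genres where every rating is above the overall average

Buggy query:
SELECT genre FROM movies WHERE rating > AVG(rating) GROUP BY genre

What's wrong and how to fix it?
Bug: AVG() is an aggregate; it can't sit directly in WHERE

Fix: Use a subquery for AVG and a HAVING MIN(...) filter so the condition holds for every row in the group

Corrected query:
SELECT genre FROM movies GROUP BY genre HAVING MIN(rating) > (SELECT AVG(rating) FROM movies)

Result:
(no rows)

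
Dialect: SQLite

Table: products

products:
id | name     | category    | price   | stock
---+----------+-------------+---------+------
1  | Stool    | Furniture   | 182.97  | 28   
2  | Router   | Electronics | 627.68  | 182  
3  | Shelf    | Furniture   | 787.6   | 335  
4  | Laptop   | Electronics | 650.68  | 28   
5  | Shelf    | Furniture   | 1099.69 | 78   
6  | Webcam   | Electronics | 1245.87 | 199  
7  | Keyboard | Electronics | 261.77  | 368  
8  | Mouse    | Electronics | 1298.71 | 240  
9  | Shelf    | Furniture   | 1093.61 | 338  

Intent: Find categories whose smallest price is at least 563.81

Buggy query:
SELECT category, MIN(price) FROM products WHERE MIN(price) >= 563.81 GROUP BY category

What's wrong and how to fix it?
Bug: Aggregates like MIN are computed per group after WHERE runs

Fix: Replace WHERE with HAVING after the GROUP BY

Corrected query:
SELECT category, MIN(price) FROM products GROUP BY category HAVING MIN(price) >= 563.81

Result:
(no rows)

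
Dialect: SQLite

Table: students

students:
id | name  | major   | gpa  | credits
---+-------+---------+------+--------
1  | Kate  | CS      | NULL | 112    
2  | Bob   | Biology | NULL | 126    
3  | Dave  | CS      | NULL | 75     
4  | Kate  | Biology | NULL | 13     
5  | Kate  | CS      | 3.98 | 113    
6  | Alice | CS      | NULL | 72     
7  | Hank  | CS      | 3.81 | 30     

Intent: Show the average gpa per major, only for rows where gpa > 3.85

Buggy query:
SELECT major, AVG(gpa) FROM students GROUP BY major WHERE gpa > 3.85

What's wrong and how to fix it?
Bug: WHERE cannot follow GROUP BY

Fix: Place WHERE between FROM and GROUP BY

Corrected query:
SELECT major, AVG(gpa) FROM students WHERE gpa > 3.85 GROUP BY major

Result:
major | AVG(gpa)
------+---------
CS    | 3.98    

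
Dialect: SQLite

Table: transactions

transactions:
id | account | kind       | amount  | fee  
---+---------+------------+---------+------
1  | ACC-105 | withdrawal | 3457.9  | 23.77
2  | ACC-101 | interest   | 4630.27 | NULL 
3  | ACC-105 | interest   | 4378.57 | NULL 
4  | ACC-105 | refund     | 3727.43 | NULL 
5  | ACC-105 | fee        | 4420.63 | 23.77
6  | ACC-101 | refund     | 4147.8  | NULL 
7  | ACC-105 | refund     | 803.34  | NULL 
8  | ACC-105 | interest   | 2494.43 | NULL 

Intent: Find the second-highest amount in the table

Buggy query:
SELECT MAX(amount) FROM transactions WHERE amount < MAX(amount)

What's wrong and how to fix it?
Bug: MAX(amount) on the right of the comparison is an aggregate-in-WHERE error

Fix: Compute the overall MAX in a subquery, then take MAX of rows below it

Corrected query:
SELECT MAX(amount) FROM transactions WHERE amount < (SELECT MAX(amount) FROM transactions)

Result:
MAX(amount)
-----------
4420.63    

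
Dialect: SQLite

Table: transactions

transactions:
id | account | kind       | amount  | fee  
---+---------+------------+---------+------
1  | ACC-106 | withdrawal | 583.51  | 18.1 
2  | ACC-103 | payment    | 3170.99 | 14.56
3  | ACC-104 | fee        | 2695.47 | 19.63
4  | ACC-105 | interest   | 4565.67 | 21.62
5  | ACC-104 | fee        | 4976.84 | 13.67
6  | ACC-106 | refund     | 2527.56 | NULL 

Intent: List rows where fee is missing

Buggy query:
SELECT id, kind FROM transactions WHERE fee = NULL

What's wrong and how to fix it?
Bug: Comparing to NULL with '=' never matches; NULL = NULL is unknown, not true

Fix: Replace '= NULL' with 'IS NULL'

Corrected query:
SELECT id, kind FROM transactions WHERE fee IS NULL

Result:
id | kind  
---+-------
6  | refund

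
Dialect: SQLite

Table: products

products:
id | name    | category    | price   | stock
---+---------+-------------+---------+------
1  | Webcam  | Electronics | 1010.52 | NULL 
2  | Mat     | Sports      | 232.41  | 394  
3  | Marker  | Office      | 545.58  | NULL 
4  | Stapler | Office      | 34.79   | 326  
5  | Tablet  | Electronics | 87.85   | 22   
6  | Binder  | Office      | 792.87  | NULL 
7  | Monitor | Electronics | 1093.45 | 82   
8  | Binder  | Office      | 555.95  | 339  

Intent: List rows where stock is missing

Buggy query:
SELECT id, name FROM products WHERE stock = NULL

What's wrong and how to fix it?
Bug: '= NULL' is always unknown in SQL three-valued logic, so no rows match

Fix: Replace '= NULL' with 'IS NULL'

Corrected query:
SELECT id, name FROM products WHERE stock IS NULL

Result:
id | name  
---+-------
1  | Webcam
3  | Marker
6  | Binder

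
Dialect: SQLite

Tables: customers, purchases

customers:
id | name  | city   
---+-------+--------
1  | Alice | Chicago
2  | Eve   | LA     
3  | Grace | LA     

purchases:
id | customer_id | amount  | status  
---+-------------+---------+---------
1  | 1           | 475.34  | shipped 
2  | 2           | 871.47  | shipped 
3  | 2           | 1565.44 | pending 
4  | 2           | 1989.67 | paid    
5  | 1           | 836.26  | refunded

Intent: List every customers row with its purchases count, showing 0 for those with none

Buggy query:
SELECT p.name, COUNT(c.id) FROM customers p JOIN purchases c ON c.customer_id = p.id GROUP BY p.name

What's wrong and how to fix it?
Bug: An inner join excludes parents with zero children

Fix: Use LEFT JOIN so parents without children still appear (COUNT(c.id) gives 0)

Corrected query:
SELECT p.name, COUNT(c.id) FROM customers p LEFT JOIN purchases c ON c.customer_id = p.id GROUP BY p.name

Result:
name  | COUNT(c.id)
------+------------
Alice | 2          
Eve   | 3          
Grace | 0          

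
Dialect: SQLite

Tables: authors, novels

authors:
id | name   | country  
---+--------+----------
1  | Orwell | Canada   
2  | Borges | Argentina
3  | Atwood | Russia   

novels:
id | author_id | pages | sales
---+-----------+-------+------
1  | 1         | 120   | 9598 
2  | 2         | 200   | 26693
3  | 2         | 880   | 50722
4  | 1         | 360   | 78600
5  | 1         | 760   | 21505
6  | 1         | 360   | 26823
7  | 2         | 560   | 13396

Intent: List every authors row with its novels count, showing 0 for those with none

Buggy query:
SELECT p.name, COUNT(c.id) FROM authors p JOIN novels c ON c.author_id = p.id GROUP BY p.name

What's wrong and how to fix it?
Bug: INNER JOIN drops authors rows that have no matching novels rows

Fix: Switch to LEFT JOIN to retain unmatched parent rows

Corrected query:
SELECT p.name, COUNT(c.id) FROM authors p LEFT JOIN novels c ON c.author_id = p.id GROUP BY p.name

Result:
name   | COUNT(c.id)
-------+------------
Atwood | 0          
Borges | 3          
Orwell | 4          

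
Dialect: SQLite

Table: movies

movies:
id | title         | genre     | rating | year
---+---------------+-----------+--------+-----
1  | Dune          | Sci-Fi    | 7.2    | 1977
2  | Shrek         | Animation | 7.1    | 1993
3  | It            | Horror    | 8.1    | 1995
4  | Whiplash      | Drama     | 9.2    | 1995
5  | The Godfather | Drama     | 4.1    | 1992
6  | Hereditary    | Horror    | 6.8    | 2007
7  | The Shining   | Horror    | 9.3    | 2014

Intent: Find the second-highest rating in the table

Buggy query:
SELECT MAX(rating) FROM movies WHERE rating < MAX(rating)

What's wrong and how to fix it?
Bug: MAX(rating) on the right of the comparison is an aggregate-in-WHERE error

Fix: Compute the overall MAX in a subquery, then take MAX of rows below it

Corrected query:
SELECT MAX(rating) FROM movies WHERE rating < (SELECT MAX(rating) FROM movies)

Result:
MAX(rating)
-----------
9.2        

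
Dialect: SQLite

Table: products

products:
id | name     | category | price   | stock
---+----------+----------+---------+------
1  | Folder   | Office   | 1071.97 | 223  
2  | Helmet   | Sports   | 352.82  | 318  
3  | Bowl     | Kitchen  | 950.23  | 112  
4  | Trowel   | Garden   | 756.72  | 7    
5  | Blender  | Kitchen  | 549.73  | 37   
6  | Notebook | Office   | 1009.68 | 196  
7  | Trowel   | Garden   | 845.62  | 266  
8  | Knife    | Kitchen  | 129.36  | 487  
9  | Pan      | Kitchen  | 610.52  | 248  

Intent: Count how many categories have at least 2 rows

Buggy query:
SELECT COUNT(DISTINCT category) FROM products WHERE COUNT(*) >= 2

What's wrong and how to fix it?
Bug: COUNT(*) cannot appear in WHERE; the per-group count doesn't exist yet

Fix: Group first with HAVING COUNT(*) >= 2, then COUNT the resulting groups

Corrected query:
SELECT COUNT(*) FROM (SELECT category FROM products GROUP BY category HAVING COUNT(*) >= 2)

Result:
COUNT(*)
--------
3       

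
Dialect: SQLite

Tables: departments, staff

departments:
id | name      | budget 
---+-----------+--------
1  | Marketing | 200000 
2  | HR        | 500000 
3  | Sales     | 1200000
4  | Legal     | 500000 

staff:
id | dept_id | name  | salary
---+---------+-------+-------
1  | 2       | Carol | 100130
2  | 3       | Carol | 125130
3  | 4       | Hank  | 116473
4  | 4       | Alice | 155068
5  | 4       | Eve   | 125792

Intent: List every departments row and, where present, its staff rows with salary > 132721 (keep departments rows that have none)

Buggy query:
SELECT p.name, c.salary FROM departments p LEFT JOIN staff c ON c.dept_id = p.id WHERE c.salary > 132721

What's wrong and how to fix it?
Bug: A WHERE condition on the right-hand table after LEFT JOIN drops unmatched parents

Fix: Move the right-table condition into the ON clause so unmatched parents are kept

Corrected query:
SELECT p.name, c.salary FROM departments p LEFT JOIN staff c ON c.dept_id = p.id AND c.salary > 132721

Result:
name      | salary
----------+-------
Marketing | NULL  
HR        | NULL  
Sales     | NULL  
Legal     | 155068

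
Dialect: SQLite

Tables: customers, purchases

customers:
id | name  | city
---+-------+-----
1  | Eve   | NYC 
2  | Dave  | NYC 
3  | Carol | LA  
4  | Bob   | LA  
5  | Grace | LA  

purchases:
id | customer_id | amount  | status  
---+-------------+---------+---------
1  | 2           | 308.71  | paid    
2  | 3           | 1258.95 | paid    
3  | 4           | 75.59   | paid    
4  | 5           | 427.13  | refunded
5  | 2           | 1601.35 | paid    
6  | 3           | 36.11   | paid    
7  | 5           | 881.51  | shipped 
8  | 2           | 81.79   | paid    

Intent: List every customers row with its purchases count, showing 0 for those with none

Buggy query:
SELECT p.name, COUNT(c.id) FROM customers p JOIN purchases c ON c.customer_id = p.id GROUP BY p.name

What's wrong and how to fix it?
Bug: INNER JOIN drops customers rows that have no matching purchases rows

Fix: Use LEFT JOIN so parents without children still appear (COUNT(c.id) gives 0)

Corrected query:
SELECT p.name, COUNT(c.id) FROM customers p LEFT JOIN purchases c ON c.customer_id = p.id GROUP BY p.name

Result:
name  | COUNT(c.id)
------+------------
Bob   | 1          
Carol | 2          
Dave  | 3          
Eve   | 0          
Grace | 2          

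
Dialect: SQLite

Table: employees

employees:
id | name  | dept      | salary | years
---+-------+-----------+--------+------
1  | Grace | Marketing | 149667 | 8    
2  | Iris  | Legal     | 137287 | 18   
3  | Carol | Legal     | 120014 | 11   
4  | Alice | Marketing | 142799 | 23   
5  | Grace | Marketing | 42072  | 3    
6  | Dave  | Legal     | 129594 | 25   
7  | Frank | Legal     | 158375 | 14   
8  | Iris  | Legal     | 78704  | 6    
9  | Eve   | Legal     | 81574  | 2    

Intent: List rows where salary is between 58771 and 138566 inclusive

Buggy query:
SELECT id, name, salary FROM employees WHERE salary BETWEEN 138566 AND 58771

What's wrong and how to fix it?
Bug: BETWEEN expects the lower bound first; with 138566 AND 58771 the range is empty

Fix: Swap the bounds so the smaller value comes first

Corrected query:
SELECT id, name, salary FROM employees WHERE salary BETWEEN 58771 AND 138566

Result:
id | name  | salary
---+-------+-------
2  | Iris  | 137287
3  | Carol | 120014
6  | Dave  | 129594
8  | Iris  | 78704 
9  | Eve   | 81574 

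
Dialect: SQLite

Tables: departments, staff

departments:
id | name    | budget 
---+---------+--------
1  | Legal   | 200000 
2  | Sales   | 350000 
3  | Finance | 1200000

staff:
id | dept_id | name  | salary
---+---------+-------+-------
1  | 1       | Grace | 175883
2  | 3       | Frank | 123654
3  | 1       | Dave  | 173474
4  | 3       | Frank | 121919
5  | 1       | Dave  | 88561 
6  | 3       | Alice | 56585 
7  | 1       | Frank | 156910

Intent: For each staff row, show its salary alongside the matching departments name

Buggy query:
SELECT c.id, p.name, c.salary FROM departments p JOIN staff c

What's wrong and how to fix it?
Bug: Missing join condition: each staff row is matched to all departments rows instead of just its own

Fix: Specify the join condition linking the foreign key to the parent id

Corrected query:
SELECT c.id, p.name, c.salary FROM departments p JOIN staff c ON c.dept_id = p.id

Result:
id | name    | salary
---+---------+-------
1  | Legal   | 175883
2  | Finance | 123654
3  | Legal   | 173474
4  | Finance | 121919
5  | Legal   | 88561 
6  | Finance | 56585 
7  | Legal   | 156910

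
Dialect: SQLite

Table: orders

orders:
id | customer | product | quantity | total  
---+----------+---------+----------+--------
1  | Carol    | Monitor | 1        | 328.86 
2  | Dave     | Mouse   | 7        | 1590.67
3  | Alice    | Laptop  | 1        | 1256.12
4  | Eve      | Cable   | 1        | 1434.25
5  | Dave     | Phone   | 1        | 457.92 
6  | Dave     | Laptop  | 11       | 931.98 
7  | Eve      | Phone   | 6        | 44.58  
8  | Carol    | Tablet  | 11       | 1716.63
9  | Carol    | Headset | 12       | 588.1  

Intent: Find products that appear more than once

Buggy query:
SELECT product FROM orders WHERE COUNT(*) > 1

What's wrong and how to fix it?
Bug: COUNT(*) is an aggregate and cannot be used in WHERE

Fix: GROUP BY product, then filter groups with HAVING COUNT(*) > 1

Corrected query:
SELECT product FROM orders GROUP BY product HAVING COUNT(*) > 1

Result:
product
-------
Laptop 
Phone  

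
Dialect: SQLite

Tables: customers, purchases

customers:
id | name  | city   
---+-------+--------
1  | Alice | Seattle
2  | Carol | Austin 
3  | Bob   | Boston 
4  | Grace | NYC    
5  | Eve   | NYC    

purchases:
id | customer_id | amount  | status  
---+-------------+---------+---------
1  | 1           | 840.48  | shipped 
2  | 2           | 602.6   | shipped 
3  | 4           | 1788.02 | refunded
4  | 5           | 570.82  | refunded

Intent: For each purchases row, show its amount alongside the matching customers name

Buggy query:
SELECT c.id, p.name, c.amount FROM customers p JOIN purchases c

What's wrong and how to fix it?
Bug: JOIN with no ON clause produces a cartesian product; every purchases row pairs with every customers row

Fix: Specify the join condition linking the foreign key to the parent id

Corrected query:
SELECT c.id, p.name, c.amount FROM customers p JOIN purchases c ON c.customer_id = p.id

Result:
id | name  | amount 
---+-------+--------
1  | Alice | 840.48 
2  | Carol | 602.6  
3  | Grace | 1788.02
4  | Eve   | 570.82 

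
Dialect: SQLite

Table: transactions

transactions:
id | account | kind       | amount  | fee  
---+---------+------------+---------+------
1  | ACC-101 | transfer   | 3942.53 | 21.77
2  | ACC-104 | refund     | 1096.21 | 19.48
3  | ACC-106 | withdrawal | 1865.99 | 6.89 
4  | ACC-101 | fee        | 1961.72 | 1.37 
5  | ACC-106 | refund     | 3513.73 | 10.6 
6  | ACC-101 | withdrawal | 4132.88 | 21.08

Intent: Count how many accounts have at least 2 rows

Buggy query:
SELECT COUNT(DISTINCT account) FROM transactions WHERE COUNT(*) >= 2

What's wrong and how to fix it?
Bug: WHERE filters individual rows, not groups, so a group-level COUNT is invalid there

Fix: Use a subquery that GROUPs and filters with HAVING, then count its rows

Corrected query:
SELECT COUNT(*) FROM (SELECT account FROM transactions GROUP BY account HAVING COUNT(*) >= 2)

Result:
COUNT(*)
--------
2       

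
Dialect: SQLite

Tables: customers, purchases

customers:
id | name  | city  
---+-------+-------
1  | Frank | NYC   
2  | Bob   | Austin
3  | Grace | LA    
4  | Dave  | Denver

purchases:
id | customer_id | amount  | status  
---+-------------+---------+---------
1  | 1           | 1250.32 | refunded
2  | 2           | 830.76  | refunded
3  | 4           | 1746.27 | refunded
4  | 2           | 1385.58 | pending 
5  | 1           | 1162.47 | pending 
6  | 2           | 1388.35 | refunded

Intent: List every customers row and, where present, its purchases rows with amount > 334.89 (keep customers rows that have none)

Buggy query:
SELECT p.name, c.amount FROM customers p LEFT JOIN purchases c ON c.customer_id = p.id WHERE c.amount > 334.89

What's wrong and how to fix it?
Bug: A WHERE condition on the right-hand table after LEFT JOIN drops unmatched parents

Fix: Put 'c.amount > 334.89' in the JOIN's ON clause instead of WHERE

Corrected query:
SELECT p.name, c.amount FROM customers p LEFT JOIN purchases c ON c.customer_id = p.id AND c.amount > 334.89

Result:
name  | amount 
------+--------
Frank | 1162.47
Frank | 1250.32
Bob   | 830.76 
Bob   | 1385.58
Bob   | 1388.35
Grace | NULL   
Dave  | 1746.27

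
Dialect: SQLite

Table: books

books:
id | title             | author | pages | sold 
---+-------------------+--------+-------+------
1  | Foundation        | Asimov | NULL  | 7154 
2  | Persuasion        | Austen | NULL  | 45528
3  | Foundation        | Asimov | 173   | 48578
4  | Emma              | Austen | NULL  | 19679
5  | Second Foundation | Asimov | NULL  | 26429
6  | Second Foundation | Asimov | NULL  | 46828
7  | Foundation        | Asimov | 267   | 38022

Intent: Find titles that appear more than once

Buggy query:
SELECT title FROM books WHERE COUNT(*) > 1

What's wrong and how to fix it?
Bug: WHERE can't reference COUNT(*); aggregates are computed after WHERE

Fix: Group first, then use HAVING for the count condition

Corrected query:
SELECT title FROM books GROUP BY title HAVING COUNT(*) > 1

Result:
title            
-----------------
Foundation       
Second Foundation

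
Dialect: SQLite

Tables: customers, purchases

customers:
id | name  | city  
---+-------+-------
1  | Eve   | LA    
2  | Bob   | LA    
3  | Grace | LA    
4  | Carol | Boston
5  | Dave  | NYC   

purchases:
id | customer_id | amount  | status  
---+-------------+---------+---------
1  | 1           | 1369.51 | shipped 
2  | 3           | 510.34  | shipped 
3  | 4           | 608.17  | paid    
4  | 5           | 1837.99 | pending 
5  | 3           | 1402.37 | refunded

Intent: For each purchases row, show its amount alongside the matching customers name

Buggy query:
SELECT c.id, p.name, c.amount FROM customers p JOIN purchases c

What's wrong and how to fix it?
Bug: Missing join condition: each purchases row is matched to all customers rows instead of just its own

Fix: Add ON c.customer_id = p.id to the JOIN

Corrected query:
SELECT c.id, p.name, c.amount FROM customers p JOIN purchases c ON c.customer_id = p.id

Result:
id | name  | amount 
---+-------+--------
1  | Eve   | 1369.51
2  | Grace | 510.34 
3  | Carol | 608.17 
4  | Dave  | 1837.99
5  | Grace | 1402.37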